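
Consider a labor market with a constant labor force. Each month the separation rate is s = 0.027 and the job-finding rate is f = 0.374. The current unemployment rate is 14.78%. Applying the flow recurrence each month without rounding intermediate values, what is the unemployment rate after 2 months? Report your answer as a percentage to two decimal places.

With a fixed labor force, u_{t+1} = u_t + s·(1−u_t) − f·u_t = u_t·(1−s−f) + s.
Here 1−s−f = 0.599 and s = 0.027.
u_1 = 0.147800 × 0.599 + 0.027 = 0.115532.
u_2 = 0.115532 × 0.599 + 0.027 = 0.096204.

Unemployment rate after two months ≈ 9.62%.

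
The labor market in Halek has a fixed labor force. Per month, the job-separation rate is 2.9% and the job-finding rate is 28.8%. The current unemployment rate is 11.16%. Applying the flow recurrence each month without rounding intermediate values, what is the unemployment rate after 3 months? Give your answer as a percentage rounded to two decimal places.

Unemployment rate after three months ≈ 9.79%.

With a fixed labor force, u_{t+1} = u_t + s·(1−u_t) − f·u_t = u_t·(1−s−f) + s.
Here 1−s−f = 0.683 and s = 0.029.
u_1 = 0.111600 × 0.683 + 0.029 = 0.105223.
u_2 = 0.105223 × 0.683 + 0.029 = 0.100867.
u_3 = 0.100867 × 0.683 + 0.029 = 0.097892.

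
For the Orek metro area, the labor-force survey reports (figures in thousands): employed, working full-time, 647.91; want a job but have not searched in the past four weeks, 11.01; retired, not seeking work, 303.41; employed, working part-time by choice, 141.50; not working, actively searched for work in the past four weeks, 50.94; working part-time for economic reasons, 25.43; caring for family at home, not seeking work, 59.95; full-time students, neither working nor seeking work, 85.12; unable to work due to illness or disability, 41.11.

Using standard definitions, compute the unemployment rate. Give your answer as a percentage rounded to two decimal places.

Employed = 647.91 + 141.50 + 25.43 = 814.84 thousand (anyone who worked, including part-time for economic reasons, counts as employed).
Unemployed = 50.94 thousand.
Labor force = 814.84 + 50.94 = 865.78 thousand.
Unemployment rate = 50.94 / 865.78 = 5.88%.

Unemployment rate ≈ 5.88%.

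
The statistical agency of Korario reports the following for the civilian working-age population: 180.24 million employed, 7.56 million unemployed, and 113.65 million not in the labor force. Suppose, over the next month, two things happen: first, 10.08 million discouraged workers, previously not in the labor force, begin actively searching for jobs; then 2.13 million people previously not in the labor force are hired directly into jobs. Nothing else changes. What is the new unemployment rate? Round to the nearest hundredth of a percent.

New unemployment rate ≈ 8.82%.

Initially, labor force = 180.24 + 7.56 = 187.80 million, so u = 7.56/187.80 = 4.03%.
After the first change, unemployed and labor force both rise by 10.08 → E = 180.24, U = 17.64, labor force = 197.88 million.
After the second change, employed and labor force both rise by 2.13; unemployed unchanged → E = 182.37, U = 17.64, labor force = 200.01 million.
New unemployment rate = 17.64 / 200.01 = 8.82%.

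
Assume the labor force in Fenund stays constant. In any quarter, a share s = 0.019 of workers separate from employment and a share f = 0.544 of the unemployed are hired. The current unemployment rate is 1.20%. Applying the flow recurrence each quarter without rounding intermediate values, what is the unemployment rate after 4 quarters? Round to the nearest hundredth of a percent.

Unemployment rate after four quarters ≈ 3.30%.

With a fixed labor force, u_{t+1} = u_t + s·(1−u_t) − f·u_t = u_t·(1−s−f) + s.
Here 1−s−f = 0.437 and s = 0.019.
u_1 = 0.012000 × 0.437 + 0.019 = 0.024244.
u_2 = 0.024244 × 0.437 + 0.019 = 0.029595.
u_3 = 0.029595 × 0.437 + 0.019 = 0.031933.
u_4 = 0.031933 × 0.437 + 0.019 = 0.032955.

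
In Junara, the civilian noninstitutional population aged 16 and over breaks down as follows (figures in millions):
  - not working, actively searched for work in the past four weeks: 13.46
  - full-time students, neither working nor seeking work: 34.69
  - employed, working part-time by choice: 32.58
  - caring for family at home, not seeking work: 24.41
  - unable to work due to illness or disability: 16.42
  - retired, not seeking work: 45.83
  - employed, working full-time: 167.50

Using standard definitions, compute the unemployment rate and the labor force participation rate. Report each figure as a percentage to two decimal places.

Employed = 32.58 + 167.50 = 200.08 million.
Unemployed = 13.46 million.
Labor force = 200.08 + 13.46 = 213.54 million.
Not in labor force = 34.69 + 24.41 + 16.42 + 45.83 = 121.35 million (those not working and not actively searching are outside the labor force).
Civilian working-age population = 213.54 + 121.35 = 334.89 million.
Unemployment rate = 13.46 / 213.54 = 6.30%.
Labor force participation rate = 213.54 / 334.89 = 63.76%.

Unemployment rate ≈ 6.30%; labor force participation rate ≈ 63.76%.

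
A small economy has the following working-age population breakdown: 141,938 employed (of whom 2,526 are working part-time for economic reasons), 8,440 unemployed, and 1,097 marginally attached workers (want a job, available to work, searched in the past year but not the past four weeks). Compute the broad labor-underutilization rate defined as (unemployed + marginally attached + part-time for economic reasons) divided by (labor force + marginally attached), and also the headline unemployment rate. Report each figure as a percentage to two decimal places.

Broad underutilization rate ≈ 7.96%; headline unemployment rate ≈ 5.61%.

Labor force = 141,938 + 8,440 = 150,378.
Numerator = 8,440 + 1,097 + 2,526 = 12,063.
Denominator = 150,378 + 1,097 = 151,475.
Broad rate = 12,063 / 151,475 = 7.96%.
Headline unemployment rate = 8,440 / 150,378 = 5.61%.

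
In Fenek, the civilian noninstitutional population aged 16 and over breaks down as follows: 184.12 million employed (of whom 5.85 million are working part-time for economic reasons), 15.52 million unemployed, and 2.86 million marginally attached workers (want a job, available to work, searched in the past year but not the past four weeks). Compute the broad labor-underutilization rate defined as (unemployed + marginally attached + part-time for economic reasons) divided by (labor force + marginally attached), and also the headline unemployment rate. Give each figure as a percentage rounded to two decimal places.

Labor force = 184.12 + 15.52 = 199.64 million.
Numerator = 15.52 + 2.86 + 5.85 = 24.23 million.
Denominator = 199.64 + 2.86 = 202.50 million.
Broad rate = 24.23 / 202.50 = 11.97%.
Headline unemployment rate = 15.52 / 199.64 = 7.77%.

Broad underutilization rate ≈ 11.97%; headline unemployment rate ≈ 7.77%.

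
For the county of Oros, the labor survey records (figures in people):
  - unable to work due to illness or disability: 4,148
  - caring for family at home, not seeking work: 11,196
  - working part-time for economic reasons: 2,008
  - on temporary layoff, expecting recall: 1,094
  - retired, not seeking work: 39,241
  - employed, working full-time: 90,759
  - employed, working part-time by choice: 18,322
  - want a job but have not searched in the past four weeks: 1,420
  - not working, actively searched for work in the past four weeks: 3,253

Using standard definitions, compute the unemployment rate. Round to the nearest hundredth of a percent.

Employed = 2,008 + 90,759 + 18,322 = 111,089 (anyone who worked, including part-time for economic reasons, counts as employed).
Unemployed = 1,094 + 3,253 = 4,347 (jobless and actively searching, or on temporary layoff).
Labor force = 111,089 + 4,347 = 115,436.
Unemployment rate = 4,347 / 115,436 = 3.77%.

Unemployment rate ≈ 3.77%.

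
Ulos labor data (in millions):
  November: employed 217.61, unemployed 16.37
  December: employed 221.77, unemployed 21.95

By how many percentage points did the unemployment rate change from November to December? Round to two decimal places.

The unemployment rate changed by +2.01 percentage points.

November: labor force = 217.61 + 16.37 = 233.98; u = 16.37/233.98 = 7.00%.
December: labor force = 221.77 + 21.95 = 243.72; u = 21.95/243.72 = 9.01%.
Change = 9.01% − 7.00% = +2.01 pp.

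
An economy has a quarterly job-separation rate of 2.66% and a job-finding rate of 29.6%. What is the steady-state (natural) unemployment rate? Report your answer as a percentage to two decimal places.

At steady state the flows balance: s·E = f·U, so U/(E+U) = s/(s+f).
u* = 2.66 / (2.66 + 29.6) = 2.66 / 32.26 = 8.25%.

Steady-state unemployment rate ≈ 8.25%.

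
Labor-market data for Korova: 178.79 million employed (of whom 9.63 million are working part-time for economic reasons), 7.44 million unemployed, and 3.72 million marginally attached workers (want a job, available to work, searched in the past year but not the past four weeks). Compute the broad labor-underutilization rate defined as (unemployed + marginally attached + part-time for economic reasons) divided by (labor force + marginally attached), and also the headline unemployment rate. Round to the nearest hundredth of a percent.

Broad underutilization rate ≈ 10.94%; headline unemployment rate ≈ 4.00%.

Labor force = 178.79 + 7.44 = 186.23 million.
Numerator = 7.44 + 3.72 + 9.63 = 20.79 million.
Denominator = 186.23 + 3.72 = 189.95 million.
Broad rate = 20.79 / 189.95 = 10.94%.
Headline unemployment rate = 7.44 / 186.23 = 4.00%.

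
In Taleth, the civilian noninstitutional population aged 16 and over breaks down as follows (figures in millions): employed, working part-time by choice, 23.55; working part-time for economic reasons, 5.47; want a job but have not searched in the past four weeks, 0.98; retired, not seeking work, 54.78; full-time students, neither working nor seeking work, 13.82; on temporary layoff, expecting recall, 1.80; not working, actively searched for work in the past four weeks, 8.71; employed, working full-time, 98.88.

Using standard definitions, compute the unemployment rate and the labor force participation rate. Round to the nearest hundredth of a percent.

Employed = 23.55 + 5.47 + 98.88 = 127.90 million (anyone who worked, including part-time for economic reasons, counts as employed).
Unemployed = 1.80 + 8.71 = 10.51 million (jobless and actively searching, or on temporary layoff).
Labor force = 127.90 + 10.51 = 138.41 million.
Not in labor force = 0.98 + 54.78 + 13.82 = 69.58 million (those not working and not actively searching are outside the labor force — including those who want a job but have given up searching).
Civilian working-age population = 138.41 + 69.58 = 207.99 million.
Unemployment rate = 10.51 / 138.41 = 7.59%.
Labor force participation rate = 138.41 / 207.99 = 66.55%.

Unemployment rate ≈ 7.59%; labor force participation rate ≈ 66.55%.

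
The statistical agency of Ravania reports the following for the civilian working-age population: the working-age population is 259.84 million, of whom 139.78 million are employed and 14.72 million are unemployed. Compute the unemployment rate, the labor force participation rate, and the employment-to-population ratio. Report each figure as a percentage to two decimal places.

Unemployment rate ≈ 9.53%; labor force participation rate ≈ 59.46%; employment-population ratio ≈ 53.79%.

Labor force = employed + unemployed = 139.78 + 14.72 = 154.50 million.
Unemployment rate = 14.72 / 154.50 = 9.53%.
Labor force participation rate = 154.50 / 259.84 = 59.46%.
Employment-population ratio = 139.78 / 259.84 = 53.79%.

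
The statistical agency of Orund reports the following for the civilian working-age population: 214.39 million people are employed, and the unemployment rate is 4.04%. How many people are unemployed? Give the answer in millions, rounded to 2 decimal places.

Let U be the number unemployed. The labor force is E + U, and U/(E+U) = 0.0404.
So U = 0.0404 × 214.39 / (1 − 0.0404) = 8.6614 / 0.9596 ≈ 9.03 million.

About 9.03 million are unemployed.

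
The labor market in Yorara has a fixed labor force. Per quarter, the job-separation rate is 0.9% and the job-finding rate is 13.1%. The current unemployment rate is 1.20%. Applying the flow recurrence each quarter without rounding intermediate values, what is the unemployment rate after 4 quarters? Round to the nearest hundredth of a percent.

With a fixed labor force, u_{t+1} = u_t + s·(1−u_t) − f·u_t = u_t·(1−s−f) + s.
Here 1−s−f = 0.860 and s = 0.009.
u_1 = 0.012000 × 0.860 + 0.009 = 0.019320.
u_2 = 0.019320 × 0.860 + 0.009 = 0.025615.
u_3 = 0.025615 × 0.860 + 0.009 = 0.031029.
u_4 = 0.031029 × 0.860 + 0.009 = 0.035685.

Unemployment rate after four quarters ≈ 3.57%.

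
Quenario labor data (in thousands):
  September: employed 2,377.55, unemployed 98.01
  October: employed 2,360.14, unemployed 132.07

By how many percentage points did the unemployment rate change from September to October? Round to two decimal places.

September: labor force = 2,377.55 + 98.01 = 2,475.56; u = 98.01/2,475.56 = 3.96%.
October: labor force = 2,360.14 + 132.07 = 2,492.21; u = 132.07/2,492.21 = 5.30%.
Change = 5.30% − 3.96% = +1.34 pp.

The unemployment rate changed by +1.34 percentage points.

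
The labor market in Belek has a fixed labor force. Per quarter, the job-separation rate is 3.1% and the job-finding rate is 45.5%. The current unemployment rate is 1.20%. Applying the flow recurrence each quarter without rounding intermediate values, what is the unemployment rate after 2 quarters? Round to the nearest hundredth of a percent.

Unemployment rate after two quarters ≈ 5.01%.

With a fixed labor force, u_{t+1} = u_t + s·(1−u_t) − f·u_t = u_t·(1−s−f) + s.
Here 1−s−f = 0.514 and s = 0.031.
u_1 = 0.012000 × 0.514 + 0.031 = 0.037168.
u_2 = 0.037168 × 0.514 + 0.031 = 0.050104.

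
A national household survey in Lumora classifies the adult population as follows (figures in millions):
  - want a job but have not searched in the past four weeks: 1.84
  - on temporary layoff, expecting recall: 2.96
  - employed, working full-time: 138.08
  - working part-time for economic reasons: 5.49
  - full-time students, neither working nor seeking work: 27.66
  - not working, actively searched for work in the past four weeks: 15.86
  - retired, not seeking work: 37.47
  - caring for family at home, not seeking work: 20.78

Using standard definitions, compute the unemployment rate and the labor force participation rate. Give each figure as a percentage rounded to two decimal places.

Employed = 138.08 + 5.49 = 143.57 million (anyone who worked, including part-time for economic reasons, counts as employed).
Unemployed = 2.96 + 15.86 = 18.82 million (jobless and actively searching, or on temporary layoff).
Labor force = 143.57 + 18.82 = 162.39 million.
Not in labor force = 1.84 + 27.66 + 37.47 + 20.78 = 87.75 million (those not working and not actively searching are outside the labor force — including those who want a job but have given up searching).
Civilian working-age population = 162.39 + 87.75 = 250.14 million.
Unemployment rate = 18.82 / 162.39 = 11.59%.
Labor force participation rate = 162.39 / 250.14 = 64.92%.

Unemployment rate ≈ 11.59%; labor force participation rate ≈ 64.92%.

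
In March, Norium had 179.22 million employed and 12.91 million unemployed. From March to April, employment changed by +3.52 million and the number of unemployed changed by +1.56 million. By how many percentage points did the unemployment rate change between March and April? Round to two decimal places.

March: labor force = 179.22 + 12.91 = 192.13; u = 12.91/192.13 = 6.72%.
April: labor force = 182.74 + 14.47 = 197.21; u = 14.47/197.21 = 7.34%.
Change = 7.34% − 6.72% = +0.62 pp.

The unemployment rate changed by +0.62 percentage points.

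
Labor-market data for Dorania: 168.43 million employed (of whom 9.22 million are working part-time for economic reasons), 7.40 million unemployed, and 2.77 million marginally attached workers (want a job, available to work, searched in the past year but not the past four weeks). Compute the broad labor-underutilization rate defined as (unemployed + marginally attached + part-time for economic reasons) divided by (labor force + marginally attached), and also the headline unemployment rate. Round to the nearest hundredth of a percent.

Labor force = 168.43 + 7.40 = 175.83 million.
Numerator = 7.40 + 2.77 + 9.22 = 19.39 million.
Denominator = 175.83 + 2.77 = 178.60 million.
Broad rate = 19.39 / 178.60 = 10.86%.
Headline unemployment rate = 7.40 / 175.83 = 4.21%.

Broad underutilization rate ≈ 10.86%; headline unemployment rate ≈ 4.21%.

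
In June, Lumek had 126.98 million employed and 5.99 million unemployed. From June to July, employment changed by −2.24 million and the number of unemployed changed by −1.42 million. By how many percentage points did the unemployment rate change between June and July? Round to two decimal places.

June: labor force = 126.98 + 5.99 = 132.97; u = 5.99/132.97 = 4.50%.
July: labor force = 124.74 + 4.57 = 129.31; u = 4.57/129.31 = 3.53%.
Change = 3.53% − 4.50% = −0.97 pp.

The unemployment rate changed by −0.97 percentage points.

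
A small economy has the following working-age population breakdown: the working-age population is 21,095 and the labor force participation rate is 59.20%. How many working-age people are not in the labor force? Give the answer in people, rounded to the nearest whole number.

About 8,607 are not in the labor force.

Share not in the labor force = 1 − 0.5920 = 0.4080.
Not in labor force = 0.4080 × 21,095 ≈ 8,607.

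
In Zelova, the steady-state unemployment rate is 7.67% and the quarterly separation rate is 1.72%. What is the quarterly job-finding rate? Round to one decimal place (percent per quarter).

From u* = s/(s+f): f = s·(1−u)/u.
f = 1.72 × (1 − 0.0767) / 0.0767 = 1.5881 / 0.0767 ≈ 20.7% per quarter.

Job-finding rate ≈ 20.7% per quarter.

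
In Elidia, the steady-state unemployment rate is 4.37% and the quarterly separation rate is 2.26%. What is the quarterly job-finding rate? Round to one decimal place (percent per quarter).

From u* = s/(s+f): f = s·(1−u)/u.
f = 2.26 × (1 − 0.0437) / 0.0437 = 2.1612 / 0.0437 ≈ 49.5% per quarter.

Job-finding rate ≈ 49.5% per quarter.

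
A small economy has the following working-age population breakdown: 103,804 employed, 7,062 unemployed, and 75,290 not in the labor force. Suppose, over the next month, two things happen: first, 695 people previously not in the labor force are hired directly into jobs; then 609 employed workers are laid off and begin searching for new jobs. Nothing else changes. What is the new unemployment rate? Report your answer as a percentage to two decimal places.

New unemployment rate ≈ 6.88%.

Initially, labor force = 103,804 + 7,062 = 110,866, so u = 7,062/110,866 = 6.37%.
After the first change, employed and labor force both rise by 695; unemployed unchanged → E = 104,499, U = 7,062, labor force = 111,561.
After the second change, employed falls and unemployed rises by 609; labor force unchanged → E = 103,890, U = 7,671, labor force = 111,561.
New unemployment rate = 7,671 / 111,561 = 6.88%.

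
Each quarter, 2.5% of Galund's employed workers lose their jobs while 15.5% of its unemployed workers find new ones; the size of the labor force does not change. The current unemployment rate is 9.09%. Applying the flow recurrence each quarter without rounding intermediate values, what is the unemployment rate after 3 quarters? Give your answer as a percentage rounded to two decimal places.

With a fixed labor force, u_{t+1} = u_t + s·(1−u_t) − f·u_t = u_t·(1−s−f) + s.
Here 1−s−f = 0.820 and s = 0.025.
u_1 = 0.090900 × 0.820 + 0.025 = 0.099538.
u_2 = 0.099538 × 0.820 + 0.025 = 0.106621.
u_3 = 0.106621 × 0.820 + 0.025 = 0.112429.

Unemployment rate after three quarters ≈ 11.24%.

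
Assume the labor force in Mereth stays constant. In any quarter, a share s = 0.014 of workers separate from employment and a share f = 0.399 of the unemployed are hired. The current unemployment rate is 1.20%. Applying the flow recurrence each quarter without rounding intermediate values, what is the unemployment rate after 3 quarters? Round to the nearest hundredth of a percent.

Unemployment rate after three quarters ≈ 2.95%.

With a fixed labor force, u_{t+1} = u_t + s·(1−u_t) − f·u_t = u_t·(1−s−f) + s.
Here 1−s−f = 0.587 and s = 0.014.
u_1 = 0.012000 × 0.587 + 0.014 = 0.021044.
u_2 = 0.021044 × 0.587 + 0.014 = 0.026353.
u_3 = 0.026353 × 0.587 + 0.014 = 0.029469.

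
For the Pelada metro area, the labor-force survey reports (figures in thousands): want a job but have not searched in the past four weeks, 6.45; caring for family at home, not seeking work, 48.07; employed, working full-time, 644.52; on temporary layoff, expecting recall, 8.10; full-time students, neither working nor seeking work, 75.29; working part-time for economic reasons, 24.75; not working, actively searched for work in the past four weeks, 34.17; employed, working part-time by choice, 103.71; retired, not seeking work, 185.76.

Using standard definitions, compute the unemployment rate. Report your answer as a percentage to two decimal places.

Employed = 644.52 + 24.75 + 103.71 = 772.98 thousand (anyone who worked, including part-time for economic reasons, counts as employed).
Unemployed = 8.10 + 34.17 = 42.27 thousand (jobless and actively searching, or on temporary layoff).
Labor force = 772.98 + 42.27 = 815.25 thousand.
Unemployment rate = 42.27 / 815.25 = 5.18%.

Unemployment rate ≈ 5.18%.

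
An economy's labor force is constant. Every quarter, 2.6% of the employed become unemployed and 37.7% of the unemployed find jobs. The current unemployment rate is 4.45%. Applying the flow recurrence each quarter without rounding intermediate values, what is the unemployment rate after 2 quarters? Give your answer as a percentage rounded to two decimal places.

Unemployment rate after two quarters ≈ 5.74%.

With a fixed labor force, u_{t+1} = u_t + s·(1−u_t) − f·u_t = u_t·(1−s−f) + s.
Here 1−s−f = 0.597 and s = 0.026.
u_1 = 0.044500 × 0.597 + 0.026 = 0.052566.
u_2 = 0.052566 × 0.597 + 0.026 = 0.057382.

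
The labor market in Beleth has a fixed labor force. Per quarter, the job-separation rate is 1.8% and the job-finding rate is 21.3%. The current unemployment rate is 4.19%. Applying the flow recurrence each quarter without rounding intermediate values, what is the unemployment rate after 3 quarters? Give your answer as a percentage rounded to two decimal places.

With a fixed labor force, u_{t+1} = u_t + s·(1−u_t) − f·u_t = u_t·(1−s−f) + s.
Here 1−s−f = 0.769 and s = 0.018.
u_1 = 0.041900 × 0.769 + 0.018 = 0.050221.
u_2 = 0.050221 × 0.769 + 0.018 = 0.056620.
u_3 = 0.056620 × 0.769 + 0.018 = 0.061541.

Unemployment rate after three quarters ≈ 6.15%.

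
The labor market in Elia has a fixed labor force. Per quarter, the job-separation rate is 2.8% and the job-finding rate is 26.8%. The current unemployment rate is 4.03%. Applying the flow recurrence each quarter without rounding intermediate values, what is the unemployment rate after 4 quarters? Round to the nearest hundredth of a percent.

Unemployment rate after four quarters ≈ 8.13%.

With a fixed labor force, u_{t+1} = u_t + s·(1−u_t) − f·u_t = u_t·(1−s−f) + s.
Here 1−s−f = 0.704 and s = 0.028.
u_1 = 0.040300 × 0.704 + 0.028 = 0.056371.
u_2 = 0.056371 × 0.704 + 0.028 = 0.067685.
u_3 = 0.067685 × 0.704 + 0.028 = 0.075650.
u_4 = 0.075650 × 0.704 + 0.028 = 0.081258.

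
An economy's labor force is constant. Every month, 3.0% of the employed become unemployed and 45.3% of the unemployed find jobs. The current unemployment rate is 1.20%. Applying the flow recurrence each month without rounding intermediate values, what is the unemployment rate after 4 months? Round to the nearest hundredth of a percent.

With a fixed labor force, u_{t+1} = u_t + s·(1−u_t) − f·u_t = u_t·(1−s−f) + s.
Here 1−s−f = 0.517 and s = 0.030.
u_1 = 0.012000 × 0.517 + 0.030 = 0.036204.
u_2 = 0.036204 × 0.517 + 0.030 = 0.048717.
u_3 = 0.048717 × 0.517 + 0.030 = 0.055187.
u_4 = 0.055187 × 0.517 + 0.030 = 0.058532.

Unemployment rate after four months ≈ 5.85%.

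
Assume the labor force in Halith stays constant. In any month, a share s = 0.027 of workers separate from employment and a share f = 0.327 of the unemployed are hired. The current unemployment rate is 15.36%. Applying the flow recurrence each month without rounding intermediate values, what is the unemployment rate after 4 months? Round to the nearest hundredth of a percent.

Unemployment rate after four months ≈ 8.97%.

With a fixed labor force, u_{t+1} = u_t + s·(1−u_t) − f·u_t = u_t·(1−s−f) + s.
Here 1−s−f = 0.646 and s = 0.027.
u_1 = 0.153600 × 0.646 + 0.027 = 0.126226.
u_2 = 0.126226 × 0.646 + 0.027 = 0.108542.
u_3 = 0.108542 × 0.646 + 0.027 = 0.097118.
u_4 = 0.097118 × 0.646 + 0.027 = 0.089738.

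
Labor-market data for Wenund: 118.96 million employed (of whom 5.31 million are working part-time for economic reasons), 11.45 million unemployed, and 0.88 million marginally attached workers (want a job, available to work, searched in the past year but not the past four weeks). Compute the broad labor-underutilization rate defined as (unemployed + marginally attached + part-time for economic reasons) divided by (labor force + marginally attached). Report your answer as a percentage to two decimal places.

Labor force = 118.96 + 11.45 = 130.41 million.
Numerator = 11.45 + 0.88 + 5.31 = 17.64 million.
Denominator = 130.41 + 0.88 = 131.29 million.
Broad rate = 17.64 / 131.29 = 13.44%.

Broad underutilization rate ≈ 13.44%.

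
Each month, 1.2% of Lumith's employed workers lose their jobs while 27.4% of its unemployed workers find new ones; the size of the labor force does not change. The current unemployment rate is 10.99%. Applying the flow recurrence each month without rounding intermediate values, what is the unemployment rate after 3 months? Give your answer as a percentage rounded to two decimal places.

With a fixed labor force, u_{t+1} = u_t + s·(1−u_t) − f·u_t = u_t·(1−s−f) + s.
Here 1−s−f = 0.714 and s = 0.012.
u_1 = 0.109900 × 0.714 + 0.012 = 0.090469.
u_2 = 0.090469 × 0.714 + 0.012 = 0.076595.
u_3 = 0.076595 × 0.714 + 0.012 = 0.066689.

Unemployment rate after three months ≈ 6.67%.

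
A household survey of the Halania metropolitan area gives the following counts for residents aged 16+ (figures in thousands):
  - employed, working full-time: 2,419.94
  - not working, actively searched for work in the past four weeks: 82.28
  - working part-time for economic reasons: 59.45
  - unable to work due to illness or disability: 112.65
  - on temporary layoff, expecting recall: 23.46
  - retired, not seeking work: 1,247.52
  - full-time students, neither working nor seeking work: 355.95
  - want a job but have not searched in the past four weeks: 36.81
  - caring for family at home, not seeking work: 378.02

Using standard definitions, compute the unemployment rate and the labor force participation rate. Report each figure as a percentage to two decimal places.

Unemployment rate ≈ 4.09%; labor force participation rate ≈ 54.82%.

Employed = 2,419.94 + 59.45 = 2,479.39 thousand (anyone who worked, including part-time for economic reasons, counts as employed).
Unemployed = 82.28 + 23.46 = 105.74 thousand (jobless and actively searching, or on temporary layoff).
Labor force = 2,479.39 + 105.74 = 2,585.13 thousand.
Not in labor force = 112.65 + 1,247.52 + 355.95 + 36.81 + 378.02 = 2,130.95 thousand (those not working and not actively searching are outside the labor force — including those who want a job but have given up searching).
Civilian working-age population = 2,585.13 + 2,130.95 = 4,716.08 thousand.
Unemployment rate = 105.74 / 2,585.13 = 4.09%.
Labor force participation rate = 2,585.13 / 4,716.08 = 54.82%.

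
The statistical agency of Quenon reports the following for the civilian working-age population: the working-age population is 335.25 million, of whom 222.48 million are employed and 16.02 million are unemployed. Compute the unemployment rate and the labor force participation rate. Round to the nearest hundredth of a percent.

Labor force = employed + unemployed = 222.48 + 16.02 = 238.50 million.
Unemployment rate = 16.02 / 238.50 = 6.72%.
Labor force participation rate = 238.50 / 335.25 = 71.14%.

Unemployment rate ≈ 6.72%; labor force participation rate ≈ 71.14%.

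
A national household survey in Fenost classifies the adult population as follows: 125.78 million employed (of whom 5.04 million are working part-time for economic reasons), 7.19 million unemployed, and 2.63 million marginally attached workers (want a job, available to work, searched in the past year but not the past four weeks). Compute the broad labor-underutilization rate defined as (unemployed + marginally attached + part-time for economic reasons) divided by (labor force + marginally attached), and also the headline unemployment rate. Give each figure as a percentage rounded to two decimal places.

Broad underutilization rate ≈ 10.96%; headline unemployment rate ≈ 5.41%.

Labor force = 125.78 + 7.19 = 132.97 million.
Numerator = 7.19 + 2.63 + 5.04 = 14.86 million.
Denominator = 132.97 + 2.63 = 135.60 million.
Broad rate = 14.86 / 135.60 = 10.96%.
Headline unemployment rate = 7.19 / 132.97 = 5.41%.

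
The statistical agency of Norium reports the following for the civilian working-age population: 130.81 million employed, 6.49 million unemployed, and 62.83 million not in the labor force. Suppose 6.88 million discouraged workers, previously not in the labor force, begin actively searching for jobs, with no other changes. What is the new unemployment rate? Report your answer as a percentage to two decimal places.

Initially, labor force = 130.81 + 6.49 = 137.30 million, so u = 6.49/137.30 = 4.73%.
After the change, unemployed and labor force both rise by 6.88 → E = 130.81, U = 13.37, labor force = 144.18 million.
New unemployment rate = 13.37 / 144.18 = 9.27%.

New unemployment rate ≈ 9.27%.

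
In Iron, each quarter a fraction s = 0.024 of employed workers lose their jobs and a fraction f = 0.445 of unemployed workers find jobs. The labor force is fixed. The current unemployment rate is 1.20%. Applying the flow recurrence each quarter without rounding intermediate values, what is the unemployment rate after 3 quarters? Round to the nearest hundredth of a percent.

Unemployment rate after three quarters ≈ 4.53%.

With a fixed labor force, u_{t+1} = u_t + s·(1−u_t) − f·u_t = u_t·(1−s−f) + s.
Here 1−s−f = 0.531 and s = 0.024.
u_1 = 0.012000 × 0.531 + 0.024 = 0.030372.
u_2 = 0.030372 × 0.531 + 0.024 = 0.040128.
u_3 = 0.040128 × 0.531 + 0.024 = 0.045308.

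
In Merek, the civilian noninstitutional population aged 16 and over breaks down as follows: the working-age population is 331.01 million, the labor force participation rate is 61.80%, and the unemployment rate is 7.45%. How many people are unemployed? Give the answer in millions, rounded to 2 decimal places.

Labor force = 0.6180 × 331.01 = 204.56 million.
Unemployed = 0.0745 × 204.56 ≈ 15.24 million.

About 15.24 million are unemployed.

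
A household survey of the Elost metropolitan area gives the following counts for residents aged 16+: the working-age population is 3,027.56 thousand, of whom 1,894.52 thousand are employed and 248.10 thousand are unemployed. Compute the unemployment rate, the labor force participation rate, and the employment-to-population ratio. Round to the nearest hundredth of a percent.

Labor force = employed + unemployed = 1,894.52 + 248.10 = 2,142.62 thousand.
Unemployment rate = 248.10 / 2,142.62 = 11.58%.
Labor force participation rate = 2,142.62 / 3,027.56 = 70.77%.
Employment-population ratio = 1,894.52 / 3,027.56 = 62.58%.

Unemployment rate ≈ 11.58%; labor force participation rate ≈ 70.77%; employment-population ratio ≈ 62.58%.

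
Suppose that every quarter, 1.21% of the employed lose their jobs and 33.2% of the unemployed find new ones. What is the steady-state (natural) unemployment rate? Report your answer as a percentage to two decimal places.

At steady state the flows balance: s·E = f·U, so U/(E+U) = s/(s+f).
u* = 1.21 / (1.21 + 33.2) = 1.21 / 34.41 = 3.52%.

Steady-state unemployment rate ≈ 3.52%.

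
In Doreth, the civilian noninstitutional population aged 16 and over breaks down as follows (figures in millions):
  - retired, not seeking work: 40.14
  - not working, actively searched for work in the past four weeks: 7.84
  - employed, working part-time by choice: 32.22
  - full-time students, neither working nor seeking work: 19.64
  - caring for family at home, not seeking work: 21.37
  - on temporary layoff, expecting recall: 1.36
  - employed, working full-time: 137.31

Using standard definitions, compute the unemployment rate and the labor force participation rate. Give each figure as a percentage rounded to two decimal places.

Unemployment rate ≈ 5.15%; labor force participation rate ≈ 68.77%.

Employed = 32.22 + 137.31 = 169.53 million.
Unemployed = 7.84 + 1.36 = 9.20 million (jobless and actively searching, or on temporary layoff).
Labor force = 169.53 + 9.20 = 178.73 million.
Not in labor force = 40.14 + 19.64 + 21.37 = 81.15 million (those not working and not actively searching are outside the labor force).
Civilian working-age population = 178.73 + 81.15 = 259.88 million.
Unemployment rate = 9.20 / 178.73 = 5.15%.
Labor force participation rate = 178.73 / 259.88 = 68.77%.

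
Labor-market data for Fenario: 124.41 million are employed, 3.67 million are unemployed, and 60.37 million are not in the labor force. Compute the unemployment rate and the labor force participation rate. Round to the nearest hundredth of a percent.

Unemployment rate ≈ 2.87%; labor force participation rate ≈ 67.96%.

Labor force = employed + unemployed = 124.41 + 3.67 = 128.08 million.
Working-age population = 128.08 + 60.37 = 188.45 million.
Unemployment rate = 3.67 / 128.08 = 2.87%.
Labor force participation rate = 128.08 / 188.45 = 67.96%.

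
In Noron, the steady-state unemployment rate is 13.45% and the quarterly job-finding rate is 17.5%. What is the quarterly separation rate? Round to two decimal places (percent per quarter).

Separation rate ≈ 2.72% per quarter.

From u* = s/(s+f): s = u·f/(1−u).
s = 0.1345 × 17.5 / (1 − 0.1345) = 2.3537 / 0.8655 ≈ 2.72% per quarter.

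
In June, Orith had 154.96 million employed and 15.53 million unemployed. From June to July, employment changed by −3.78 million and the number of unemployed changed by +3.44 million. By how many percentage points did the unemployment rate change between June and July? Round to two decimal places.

June: labor force = 154.96 + 15.53 = 170.49; u = 15.53/170.49 = 9.11%.
July: labor force = 151.18 + 18.97 = 170.15; u = 18.97/170.15 = 11.15%.
Change = 11.15% − 9.11% = +2.04 pp.

The unemployment rate changed by +2.04 percentage points.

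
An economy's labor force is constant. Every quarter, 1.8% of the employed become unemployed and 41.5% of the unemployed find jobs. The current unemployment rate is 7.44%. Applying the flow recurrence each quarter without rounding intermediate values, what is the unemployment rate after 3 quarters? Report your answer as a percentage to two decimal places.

With a fixed labor force, u_{t+1} = u_t + s·(1−u_t) − f·u_t = u_t·(1−s−f) + s.
Here 1−s−f = 0.567 and s = 0.018.
u_1 = 0.074400 × 0.567 + 0.018 = 0.060185.
u_2 = 0.060185 × 0.567 + 0.018 = 0.052125.
u_3 = 0.052125 × 0.567 + 0.018 = 0.047555.

Unemployment rate after three quarters ≈ 4.76%.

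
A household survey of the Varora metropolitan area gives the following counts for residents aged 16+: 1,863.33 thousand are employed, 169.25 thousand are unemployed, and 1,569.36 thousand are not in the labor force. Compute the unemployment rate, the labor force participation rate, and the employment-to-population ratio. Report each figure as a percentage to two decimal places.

Unemployment rate ≈ 8.33%; labor force participation rate ≈ 56.43%; employment-population ratio ≈ 51.73%.

Labor force = employed + unemployed = 1,863.33 + 169.25 = 2,032.58 thousand.
Working-age population = 2,032.58 + 1,569.36 = 3,601.94 thousand.
Unemployment rate = 169.25 / 2,032.58 = 8.33%.
Labor force participation rate = 2,032.58 / 3,601.94 = 56.43%.
Employment-population ratio = 1,863.33 / 3,601.94 = 51.73%.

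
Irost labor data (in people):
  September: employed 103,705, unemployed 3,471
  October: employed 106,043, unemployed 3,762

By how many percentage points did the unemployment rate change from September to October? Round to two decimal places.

The unemployment rate changed by +0.19 percentage points.

September: labor force = 103,705 + 3,471 = 107,176; u = 3,471/107,176 = 3.24%.
October: labor force = 106,043 + 3,762 = 109,805; u = 3,762/109,805 = 3.43%.
Change = 3.43% − 3.24% = +0.19 pp.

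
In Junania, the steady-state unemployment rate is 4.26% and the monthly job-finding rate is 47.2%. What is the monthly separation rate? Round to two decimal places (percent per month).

From u* = s/(s+f): s = u·f/(1−u).
s = 0.0426 × 47.2 / (1 − 0.0426) = 2.0107 / 0.9574 ≈ 2.10% per month.

Separation rate ≈ 2.10% per month.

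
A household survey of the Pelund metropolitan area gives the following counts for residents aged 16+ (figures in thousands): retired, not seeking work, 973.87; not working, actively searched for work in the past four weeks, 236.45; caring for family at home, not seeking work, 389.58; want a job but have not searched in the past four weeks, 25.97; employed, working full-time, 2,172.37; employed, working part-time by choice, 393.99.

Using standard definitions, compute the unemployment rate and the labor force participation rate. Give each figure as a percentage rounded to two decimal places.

Unemployment rate ≈ 8.44%; labor force participation rate ≈ 66.86%.

Employed = 2,172.37 + 393.99 = 2,566.36 thousand.
Unemployed = 236.45 thousand.
Labor force = 2,566.36 + 236.45 = 2,802.81 thousand.
Not in labor force = 973.87 + 389.58 + 25.97 = 1,389.42 thousand (those not working and not actively searching are outside the labor force — including those who want a job but have given up searching).
Civilian working-age population = 2,802.81 + 1,389.42 = 4,192.23 thousand.
Unemployment rate = 236.45 / 2,802.81 = 8.44%.
Labor force participation rate = 2,802.81 / 4,192.23 = 66.86%.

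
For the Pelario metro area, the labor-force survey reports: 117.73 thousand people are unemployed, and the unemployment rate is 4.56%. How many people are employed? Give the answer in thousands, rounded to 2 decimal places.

About 2,464.07 thousand are employed.

Labor force = U / u = 117.73 / 0.0456 ≈ 2,581.80 thousand.
Employed = labor force − unemployed = 2,581.80 − 117.73 = 2,464.07 thousand.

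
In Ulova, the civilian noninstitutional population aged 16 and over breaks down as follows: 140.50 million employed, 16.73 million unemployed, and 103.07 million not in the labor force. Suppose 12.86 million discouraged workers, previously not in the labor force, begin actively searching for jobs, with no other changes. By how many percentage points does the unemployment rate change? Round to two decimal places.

Initially, labor force = 140.50 + 16.73 = 157.23 million, so u = 16.73/157.23 = 10.64%.
After the change, unemployed and labor force both rise by 12.86 → E = 140.50, U = 29.59, labor force = 170.09 million.
New unemployment rate = 29.59 / 170.09 = 17.40%.
Change = 17.40% − 10.64% = +6.76 percentage points.

The unemployment rate changes by +6.76 percentage points.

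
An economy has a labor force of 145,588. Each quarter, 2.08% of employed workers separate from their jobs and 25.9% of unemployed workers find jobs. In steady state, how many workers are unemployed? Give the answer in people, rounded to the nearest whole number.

Steady-state unemployment rate u* = s/(s+f) = 2.08/(2.08+25.9) = 0.074339.
Unemployed = u* × labor force = 0.074339 × 145,588 ≈ 10,823.

About 10,823 are unemployed in steady state.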